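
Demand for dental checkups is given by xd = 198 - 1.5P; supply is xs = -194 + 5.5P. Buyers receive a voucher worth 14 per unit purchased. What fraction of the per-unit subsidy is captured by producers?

Pre-subsidy: 198 - 1.5P = -194 + 5.5P gives P* = 56, x* = 114.
With the rebate, buyers effectively pay Pb = Ps − 14, where Ps is the price sellers receive.
Demand in terms of Ps becomes xd = 198 − 1.5(Ps − 14) = 219 - 1.5Ps. Setting this equal to supply: 219 - 1.5Ps = -194 + 5.5Ps, so Ps = 59.
Buyers pay Pb = 59 − 14 = 45; x' = -194 + 5.5·59 = 130.5.
Buyers' price falls by P* − Pb = 56 − 45 = 11; sellers' price rises by Ps − P* = 59 − 56 = 3.
So producers capture 3/14 = 3/14 of each unit of subsidy.

Producer share = 3/14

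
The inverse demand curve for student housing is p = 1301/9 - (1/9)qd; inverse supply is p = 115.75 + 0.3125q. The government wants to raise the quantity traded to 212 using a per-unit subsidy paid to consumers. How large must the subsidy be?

At q = 212, from the demand curve buyers pay pb = 1301/9 − (1/9)·212 = 121; from the supply curve sellers need ps = 115.75 + 0.3125·212 = 182.
The subsidy must fill the gap: s = ps − pb = 182 − 121 = 61.

Required subsidy s = 61 per unit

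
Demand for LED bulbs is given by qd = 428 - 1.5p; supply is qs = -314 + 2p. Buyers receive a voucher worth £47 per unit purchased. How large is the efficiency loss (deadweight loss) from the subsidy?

Pre-subsidy: 428 - 1.5p = -314 + 2p gives p* = 212, q* = 110.
With the rebate, buyers effectively pay pb = ps − 47, where ps is the price sellers receive.
Demand in terms of ps becomes qd = 428 − 1.5(ps − 47) = 498.5 - 1.5ps. Setting this equal to supply: 498.5 - 1.5ps = -314 + 2ps, so ps = 1625/7.
Buyers pay pb = 1625/7 − 47 = 1296/7; q' = -314 + 2·(1625/7) = 1052/7.
The subsidy expands output by 1052/7 − 110 = 282/7 past the efficient level; on those units the gap between marginal cost and willingness to pay runs from 0 up to 47.
DWL = ½ × 47 × 282/7 = 6627/7.

Deadweight loss = 6627/7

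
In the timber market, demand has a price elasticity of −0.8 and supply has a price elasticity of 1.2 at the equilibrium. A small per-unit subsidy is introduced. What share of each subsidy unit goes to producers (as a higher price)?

For a small subsidy around the equilibrium, the benefit split depends on the relative slopes, which at a point are proportional to the elasticities.
Buyer share = εs/(εs + |εd|) = 1.2/(1.2 + 0.8) = 0.6; seller share = |εd|/(εs + |εd|) = 0.4.
So producers capture 0.4 of the subsidy.

Producer share = 0.4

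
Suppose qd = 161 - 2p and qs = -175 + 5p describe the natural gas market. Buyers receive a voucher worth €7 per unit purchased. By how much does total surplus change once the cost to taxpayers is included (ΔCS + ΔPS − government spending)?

Net change in total surplus = -€35

Pre-subsidy: 161 - 2p = -175 + 5p gives p* = 48, q* = 65.
With the rebate, buyers effectively pay pb = ps − 7, where ps is the price sellers receive.
Demand in terms of ps becomes qd = 161 − 2(ps − 7) = 175 - 2ps. Setting this equal to supply: 175 - 2ps = -175 + 5ps, so ps = 50.
Buyers pay pb = 50 − 7 = 43; q' = -175 + 5·50 = 75.
ΔCS = ½(65 + 75)(48 − 43) = 350; ΔPS = ½(65 + 75)(50 − 48) = 140.
Government spending = 7 × 75 = 525.
Net change = 350 + 140 − 525 = -35. The loss equals the DWL triangle ½·7·10.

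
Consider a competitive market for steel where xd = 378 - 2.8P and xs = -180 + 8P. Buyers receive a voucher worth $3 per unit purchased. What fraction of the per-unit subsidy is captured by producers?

Producer share = 7/27

Pre-subsidy: 378 - 2.8P = -180 + 8P gives P* = 155/3, x* = 700/3.
With the rebate, buyers effectively pay Pb = Ps − 3, where Ps is the price sellers receive.
Demand in terms of Ps becomes xd = 378 − 2.8(Ps − 3) = 386.4 - 2.8Ps. Setting this equal to supply: 386.4 - 2.8Ps = -180 + 8Ps, so Ps = 472/9.
Buyers pay Pb = 472/9 − 3 = 445/9; x' = -180 + 8·(472/9) = 2156/9.
Buyers' price falls by P* − Pb = 155/3 − 445/9 = 20/9; sellers' price rises by Ps − P* = 472/9 − 155/3 = 7/9.
So producers capture (7/9)/3 = 7/27 of each unit of subsidy.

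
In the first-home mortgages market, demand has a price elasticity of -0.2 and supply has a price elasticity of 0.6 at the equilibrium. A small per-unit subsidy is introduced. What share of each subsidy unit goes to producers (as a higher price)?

Producer share = 0.25

For a small subsidy around the equilibrium, the benefit split depends on the relative slopes, which at a point are proportional to the elasticities.
Buyer share = εs/(εs + |εd|) = 0.6/(0.6 + 0.2) = 0.75; seller share = |εd|/(εs + |εd|) = 0.25.
So producers capture 0.25 of the subsidy.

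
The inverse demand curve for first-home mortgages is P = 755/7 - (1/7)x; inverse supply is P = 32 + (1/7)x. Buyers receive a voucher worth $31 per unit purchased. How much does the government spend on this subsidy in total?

Pre-subsidy: 755/7 - (1/7)x = 32 + (1/7)x gives x* = 265.5 and P* = 979/14.
With the rebate, buyers effectively pay Pb = Ps − 31, where Ps is the price sellers receive.
On the curves, Pb = 755/7 - (1/7)x and Ps = 32 + (1/7)x; the wedge Ps − Pb = 31 gives 32 + (1/7)x − (755/7 - (1/7)x) = 31, so x' = 374.
Then Pb = 755/7 − (1/7)·374 = 381/7 and Ps = 32 + (1/7)·374 = 598/7.
Government outlay = subsidy × quantity = 31 × 374 = 11594.

Government cost = $11594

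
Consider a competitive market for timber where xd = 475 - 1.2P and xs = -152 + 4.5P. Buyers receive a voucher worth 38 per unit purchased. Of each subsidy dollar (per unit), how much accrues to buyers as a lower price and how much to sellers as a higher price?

Pre-subsidy: 475 - 1.2P = -152 + 4.5P gives P* = 110, x* = 343.
With the rebate, buyers effectively pay Pb = Ps − 38, where Ps is the price sellers receive.
Demand in terms of Ps becomes xd = 475 − 1.2(Ps − 38) = 520.6 - 1.2Ps. Setting this equal to supply: 520.6 - 1.2Ps = -152 + 4.5Ps, so Ps = 118.
Buyers pay Pb = 118 − 38 = 80; x' = -152 + 4.5·118 = 379.
Buyers' price falls by P* − Pb = 110 − 80 = 30; sellers' price rises by Ps − P* = 118 − 110 = 8.

Buyers gain 30 per unit; sellers gain 8 per unit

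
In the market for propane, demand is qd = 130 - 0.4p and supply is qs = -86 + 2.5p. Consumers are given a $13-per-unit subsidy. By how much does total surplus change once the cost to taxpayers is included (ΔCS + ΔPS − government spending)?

Net change in total surplus = -845/29

Pre-subsidy: 130 - 0.4p = -86 + 2.5p gives p* = 2160/29, q* = 2906/29.
With the rebate, buyers effectively pay pb = ps − 13, where ps is the price sellers receive.
Demand in terms of ps becomes qd = 130 − 0.4(ps − 13) = 135.2 - 0.4ps. Setting this equal to supply: 135.2 - 0.4ps = -86 + 2.5ps, so ps = 2212/29.
Buyers pay pb = 2212/29 − 13 = 1835/29; q' = -86 + 2.5·(2212/29) = 3036/29.
ΔCS = ½(2906/29 + 3036/29)(2160/29 − 1835/29) = 965575/841; ΔPS = ½(2906/29 + 3036/29)(2212/29 − 2160/29) = 154492/841.
Government spending = 13 × 3036/29 = 39468/29.
Net change = 965575/841 + 154492/841 − 39468/29 = -845/29. The loss equals the DWL triangle ½·13·130/29.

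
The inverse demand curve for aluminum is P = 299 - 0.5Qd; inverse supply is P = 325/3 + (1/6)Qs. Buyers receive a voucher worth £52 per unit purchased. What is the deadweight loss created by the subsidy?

Deadweight loss = £2028

Pre-subsidy: 299 - 0.5Q = 325/3 + (1/6)Q gives Q* = 286 and P* = 156.
With the rebate, buyers effectively pay Pb = Ps − 52, where Ps is the price sellers receive.
On the curves, Pb = 299 - 0.5Q and Ps = 325/3 + (1/6)Q; the wedge Ps − Pb = 52 gives 325/3 + (1/6)Q − (299 - 0.5Q) = 52, so Q' = 364.
Then Pb = 299 − 0.5·364 = 117 and Ps = 325/3 + (1/6)·364 = 169.
The subsidy expands output by 364 − 286 = 78 past the efficient level; on those units the gap between marginal cost and willingness to pay runs from 0 up to 52.
DWL = ½ × 52 × 78 = 2028.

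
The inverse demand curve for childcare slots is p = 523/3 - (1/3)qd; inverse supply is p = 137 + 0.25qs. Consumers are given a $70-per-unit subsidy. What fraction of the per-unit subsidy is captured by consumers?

Consumer share = 4/7

Pre-subsidy: 523/3 - (1/3)q = 137 + 0.25q gives q* = 64 and p* = 153.
With the rebate, buyers effectively pay pb = ps − 70, where ps is the price sellers receive.
On the curves, pb = 523/3 - (1/3)q and ps = 137 + 0.25q; the wedge ps − pb = 70 gives 137 + 0.25q − (523/3 - (1/3)q) = 70, so q' = 184.
Then pb = 523/3 − (1/3)·184 = 113 and ps = 137 + 0.25·184 = 183.
Buyers' price falls by p* − pb = 153 − 113 = 40; sellers' price rises by ps − p* = 183 − 153 = 30.
So consumers capture 40/70 = 4/7 of each unit of subsidy.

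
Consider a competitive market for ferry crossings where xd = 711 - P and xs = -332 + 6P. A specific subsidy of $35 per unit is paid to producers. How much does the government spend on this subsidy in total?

Pre-subsidy: 711 - P = -332 + 6P gives P* = 149, x* = 562.
With the subsidy, sellers receive Ps = Pb + 35 for each unit, where Pb is the price buyers pay.
Supply in terms of Pb becomes xs = -332 + 6(Pb + 35) = -122 + 6Pb. Setting this equal to demand: 711 - Pb = -122 + 6Pb, so Pb = 119.
Sellers receive Ps = 119 + 35 = 154; x' = 711 − 1·119 = 592.
Government outlay = subsidy × quantity = 35 × 592 = 20720.

Government cost = $20720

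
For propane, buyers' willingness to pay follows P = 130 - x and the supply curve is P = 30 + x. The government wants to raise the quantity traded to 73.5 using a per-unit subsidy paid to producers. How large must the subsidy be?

Required subsidy s = 47 per unit

At x = 73.5, from the demand curve buyers pay Pb = 130 − 1·73.5 = 56.5; from the supply curve sellers need Ps = 30 + 1·73.5 = 103.5.
The subsidy must fill the gap: s = Ps − Pb = 103.5 − 56.5 = 47.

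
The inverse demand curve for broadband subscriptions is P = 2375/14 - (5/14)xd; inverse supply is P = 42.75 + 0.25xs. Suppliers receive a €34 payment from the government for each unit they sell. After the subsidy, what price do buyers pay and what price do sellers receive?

Pre-subsidy: 2375/14 - (5/14)x = 42.75 + 0.25x gives x* = 209 and P* = 95.
With the subsidy, sellers receive Ps = Pb + 34 for each unit, where Pb is the price buyers pay.
On the curves, Pb = 2375/14 - (5/14)x and Ps = 42.75 + 0.25x; the wedge Ps − Pb = 34 gives 42.75 + 0.25x − (2375/14 - (5/14)x) = 34, so x' = 265.
Then Pb = 2375/14 − (5/14)·265 = 75 and Ps = 42.75 + 0.25·265 = 109.

Buyers pay €75; sellers receive €109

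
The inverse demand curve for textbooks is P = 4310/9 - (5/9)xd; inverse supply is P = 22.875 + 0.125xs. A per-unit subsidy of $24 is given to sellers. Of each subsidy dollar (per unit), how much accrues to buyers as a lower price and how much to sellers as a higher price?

Buyers gain 960/49 per unit; sellers gain 216/49 per unit

Pre-subsidy: 4310/9 - (5/9)x = 22.875 + 0.125x gives x* = 32833/49 and P* = 5225/49.
With the subsidy, sellers receive Ps = Pb + 24 for each unit, where Pb is the price buyers pay.
On the curves, Pb = 4310/9 - (5/9)x and Ps = 22.875 + 0.125x; the wedge Ps − Pb = 24 gives 22.875 + 0.125x − (4310/9 - (5/9)x) = 24, so x' = 34561/49.
Then Pb = 4310/9 − (5/9)·(34561/49) = 4265/49 and Ps = 22.875 + 0.125·(34561/49) = 5441/49.
Buyers' price falls by P* − Pb = 5225/49 − 4265/49 = 960/49; sellers' price rises by Ps − P* = 5441/49 − 5225/49 = 216/49.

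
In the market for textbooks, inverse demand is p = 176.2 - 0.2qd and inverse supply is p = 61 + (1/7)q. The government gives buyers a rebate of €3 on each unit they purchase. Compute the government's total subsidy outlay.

Government cost = €1034.25

Pre-subsidy: 176.2 - 0.2q = 61 + (1/7)q gives q* = 336 and p* = 109.
With the rebate, buyers effectively pay pb = ps − 3, where ps is the price sellers receive.
On the curves, pb = 176.2 - 0.2q and ps = 61 + (1/7)q; the wedge ps − pb = 3 gives 61 + (1/7)q − (176.2 - 0.2q) = 3, so q' = 344.75.
Then pb = 176.2 − 0.2·344.75 = 107.25 and ps = 61 + (1/7)·344.75 = 110.25.
Government outlay = subsidy × quantity = 3 × 344.75 = 1034.25.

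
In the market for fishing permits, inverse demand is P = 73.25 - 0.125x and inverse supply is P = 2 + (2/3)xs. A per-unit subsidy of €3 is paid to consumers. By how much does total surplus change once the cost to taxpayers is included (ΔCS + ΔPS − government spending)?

Pre-subsidy: 73.25 - 0.125x = 2 + (2/3)x gives x* = 90 and P* = 62.
With the rebate, buyers effectively pay Pb = Ps − 3, where Ps is the price sellers receive.
On the curves, Pb = 73.25 - 0.125x and Ps = 2 + (2/3)x; the wedge Ps − Pb = 3 gives 2 + (2/3)x − (73.25 - 0.125x) = 3, so x' = 1782/19.
Then Pb = 73.25 − 0.125·(1782/19) = 1169/19 and Ps = 2 + (2/3)·(1782/19) = 1226/19.
ΔCS = ½(90 + 1782/19)(62 − 1169/19) = 15714/361; ΔPS = ½(90 + 1782/19)(1226/19 − 62) = 83808/361.
Government spending = 3 × 1782/19 = 5346/19.
Net change = 15714/361 + 83808/361 − 5346/19 = -108/19. The loss equals the DWL triangle ½·3·72/19.

Net change in total surplus = -108/19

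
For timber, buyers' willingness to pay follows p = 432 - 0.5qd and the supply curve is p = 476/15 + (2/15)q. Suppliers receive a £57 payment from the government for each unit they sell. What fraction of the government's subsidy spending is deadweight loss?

Pre-subsidy: 432 - 0.5q = 476/15 + (2/15)q gives q* = 632 and p* = 116.
With the subsidy, sellers receive ps = pb + 57 for each unit, where pb is the price buyers pay.
On the curves, pb = 432 - 0.5q and ps = 476/15 + (2/15)q; the wedge ps − pb = 57 gives 476/15 + (2/15)q − (432 - 0.5q) = 57, so q' = 722.
Then pb = 432 − 0.5·722 = 71 and ps = 476/15 + (2/15)·722 = 128.
ΔCS = ½(632 + 722)(116 − 71) = 30465; ΔPS = ½(632 + 722)(128 − 116) = 8124.
Government spending = 57 × 722 = 41154.
DWL = ½ × 57 × (722 − 632) = 2565; fraction = 2565 / 41154 = 45/722.

DWL / government spending = 45/722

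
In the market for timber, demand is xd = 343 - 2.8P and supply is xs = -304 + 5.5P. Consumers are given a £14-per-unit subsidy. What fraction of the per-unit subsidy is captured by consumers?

Pre-subsidy: 343 - 2.8P = -304 + 5.5P gives P* = 6470/83, x* = 10353/83.
With the rebate, buyers effectively pay Pb = Ps − 14, where Ps is the price sellers receive.
Demand in terms of Ps becomes xd = 343 − 2.8(Ps − 14) = 382.2 - 2.8Ps. Setting this equal to supply: 382.2 - 2.8Ps = -304 + 5.5Ps, so Ps = 6862/83.
Buyers pay Pb = 6862/83 − 14 = 5700/83; x' = -304 + 5.5·(6862/83) = 12509/83.
Buyers' price falls by P* − Pb = 6470/83 − 5700/83 = 770/83; sellers' price rises by Ps − P* = 6862/83 − 6470/83 = 392/83.
So consumers capture (770/83)/14 = 55/83 of each unit of subsidy.

Consumer share = 55/83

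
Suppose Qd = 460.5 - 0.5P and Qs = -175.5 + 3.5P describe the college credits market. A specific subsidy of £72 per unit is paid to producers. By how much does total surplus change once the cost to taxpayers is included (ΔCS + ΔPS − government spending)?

Pre-subsidy: 460.5 - 0.5P = -175.5 + 3.5P gives P* = 159, Q* = 381.
With the subsidy, sellers receive Ps = Pb + 72 for each unit, where Pb is the price buyers pay.
Supply in terms of Pb becomes Qs = -175.5 + 3.5(Pb + 72) = 76.5 + 3.5Pb. Setting this equal to demand: 460.5 - 0.5Pb = 76.5 + 3.5Pb, so Pb = 96.
Sellers receive Ps = 96 + 72 = 168; Q' = 460.5 − 0.5·96 = 412.5.
ΔCS = ½(381 + 412.5)(159 − 96) = 24995.25; ΔPS = ½(381 + 412.5)(168 − 159) = 3570.75.
Government spending = 72 × 412.5 = 29700.
Net change = 24995.25 + 3570.75 − 29700 = -1134. The loss equals the DWL triangle ½·72·31.5.

Net change in total surplus = -£1134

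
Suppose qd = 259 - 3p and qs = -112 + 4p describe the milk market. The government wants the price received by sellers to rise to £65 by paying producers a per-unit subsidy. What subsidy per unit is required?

At a seller price of 65, quantity supplied is -112 + 4·65 = 148.
Buyers absorb 148 only when they pay pb with 259 − 3·pb = 148, i.e. pb = 37.
s = ps − pb = 65 − 37 = 28.

Required subsidy s = £28 per unit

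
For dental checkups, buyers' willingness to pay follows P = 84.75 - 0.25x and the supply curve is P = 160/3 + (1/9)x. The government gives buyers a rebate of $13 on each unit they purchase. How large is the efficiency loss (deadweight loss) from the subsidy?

Pre-subsidy: 84.75 - 0.25x = 160/3 + (1/9)x gives x* = 87 and P* = 63.
With the rebate, buyers effectively pay Pb = Ps − 13, where Ps is the price sellers receive.
On the curves, Pb = 84.75 - 0.25x and Ps = 160/3 + (1/9)x; the wedge Ps − Pb = 13 gives 160/3 + (1/9)x − (84.75 - 0.25x) = 13, so x' = 123.
Then Pb = 84.75 − 0.25·123 = 54 and Ps = 160/3 + (1/9)·123 = 67.
The subsidy expands output by 123 − 87 = 36 past the efficient level; on those units the gap between marginal cost and willingness to pay runs from 0 up to 13.
DWL = ½ × 13 × 36 = 234.

Deadweight loss = $234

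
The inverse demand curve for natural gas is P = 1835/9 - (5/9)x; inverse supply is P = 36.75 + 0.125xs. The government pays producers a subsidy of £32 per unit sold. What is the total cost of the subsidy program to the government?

Pre-subsidy: 1835/9 - (5/9)x = 36.75 + 0.125x gives x* = 12034/49 and P* = 3305/49.
With the subsidy, sellers receive Ps = Pb + 32 for each unit, where Pb is the price buyers pay.
On the curves, Pb = 1835/9 - (5/9)x and Ps = 36.75 + 0.125x; the wedge Ps − Pb = 32 gives 36.75 + 0.125x − (1835/9 - (5/9)x) = 32, so x' = 14338/49.
Then Pb = 1835/9 − (5/9)·(14338/49) = 2025/49 and Ps = 36.75 + 0.125·(14338/49) = 3593/49.
Government outlay = subsidy × quantity = 32 × 14338/49 = 458816/49.

Government cost = 458816/49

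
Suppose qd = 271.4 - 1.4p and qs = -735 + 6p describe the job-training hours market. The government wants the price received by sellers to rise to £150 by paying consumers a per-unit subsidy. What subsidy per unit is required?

At a seller price of 150, quantity supplied is -735 + 6·150 = 165.
Buyers absorb 165 only when they pay pb with 271.4 − 1.4·pb = 165, i.e. pb = 76.
s = ps − pb = 150 − 76 = 74.

Required subsidy s = £74 per unit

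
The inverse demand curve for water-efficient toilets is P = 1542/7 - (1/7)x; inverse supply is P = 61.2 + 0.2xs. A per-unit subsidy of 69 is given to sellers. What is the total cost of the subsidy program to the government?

Pre-subsidy: 1542/7 - (1/7)x = 61.2 + 0.2x gives x* = 464 and P* = 154.
With the subsidy, sellers receive Ps = Pb + 69 for each unit, where Pb is the price buyers pay.
On the curves, Pb = 1542/7 - (1/7)x and Ps = 61.2 + 0.2x; the wedge Ps − Pb = 69 gives 61.2 + 0.2x − (1542/7 - (1/7)x) = 69, so x' = 665.25.
Then Pb = 1542/7 − (1/7)·665.25 = 125.25 and Ps = 61.2 + 0.2·665.25 = 194.25.
Government outlay = subsidy × quantity = 69 × 665.25 = 45902.25.

Government cost = 45902.25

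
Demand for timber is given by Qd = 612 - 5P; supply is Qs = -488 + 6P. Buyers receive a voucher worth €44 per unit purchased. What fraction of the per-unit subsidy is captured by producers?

Producer share = 5/11

Pre-subsidy: 612 - 5P = -488 + 6P gives P* = 100, Q* = 112.
With the rebate, buyers effectively pay Pb = Ps − 44, where Ps is the price sellers receive.
Demand in terms of Ps becomes Qd = 612 − 5(Ps − 44) = 832 - 5Ps. Setting this equal to supply: 832 - 5Ps = -488 + 6Ps, so Ps = 120.
Buyers pay Pb = 120 − 44 = 76; Q' = -488 + 6·120 = 232.
Buyers' price falls by P* − Pb = 100 − 76 = 24; sellers' price rises by Ps − P* = 120 − 100 = 20.
So producers capture 20/44 = 5/11 of each unit of subsidy.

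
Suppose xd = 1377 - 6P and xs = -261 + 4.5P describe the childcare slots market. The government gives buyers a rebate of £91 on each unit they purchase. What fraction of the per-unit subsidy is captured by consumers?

Consumer share = 3/7

Pre-subsidy: 1377 - 6P = -261 + 4.5P gives P* = 156, x* = 441.
With the rebate, buyers effectively pay Pb = Ps − 91, where Ps is the price sellers receive.
Demand in terms of Ps becomes xd = 1377 − 6(Ps − 91) = 1923 - 6Ps. Setting this equal to supply: 1923 - 6Ps = -261 + 4.5Ps, so Ps = 208.
Buyers pay Pb = 208 − 91 = 117; x' = -261 + 4.5·208 = 675.
Buyers' price falls by P* − Pb = 156 − 117 = 39; sellers' price rises by Ps − P* = 208 − 156 = 52.
So consumers capture 39/91 = 3/7 of each unit of subsidy.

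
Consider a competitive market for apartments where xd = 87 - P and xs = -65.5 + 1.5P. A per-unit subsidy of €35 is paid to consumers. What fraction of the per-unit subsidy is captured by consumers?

Consumer share = 0.6

Pre-subsidy: 87 - P = -65.5 + 1.5P gives P* = 61, x* = 26.
With the rebate, buyers effectively pay Pb = Ps − 35, where Ps is the price sellers receive.
Demand in terms of Ps becomes xd = 87 − 1(Ps − 35) = 122 - Ps. Setting this equal to supply: 122 - Ps = -65.5 + 1.5Ps, so Ps = 75.
Buyers pay Pb = 75 − 35 = 40; x' = -65.5 + 1.5·75 = 47.
Buyers' price falls by P* − Pb = 61 − 40 = 21; sellers' price rises by Ps − P* = 75 − 61 = 14.
So consumers capture 21/35 = 0.6 of each unit of subsidy.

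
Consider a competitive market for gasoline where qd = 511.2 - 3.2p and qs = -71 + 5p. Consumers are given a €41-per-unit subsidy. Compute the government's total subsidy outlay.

Government cost = €14924

Pre-subsidy: 511.2 - 3.2p = -71 + 5p gives p* = 71, q* = 284.
With the rebate, buyers effectively pay pb = ps − 41, where ps is the price sellers receive.
Demand in terms of ps becomes qd = 511.2 − 3.2(ps − 41) = 642.4 - 3.2ps. Setting this equal to supply: 642.4 - 3.2ps = -71 + 5ps, so ps = 87.
Buyers pay pb = 87 − 41 = 46; q' = -71 + 5·87 = 364.
Government outlay = subsidy × quantity = 41 × 364 = 14924.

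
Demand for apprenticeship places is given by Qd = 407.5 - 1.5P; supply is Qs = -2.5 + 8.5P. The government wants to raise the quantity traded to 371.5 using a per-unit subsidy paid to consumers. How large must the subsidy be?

At Q = 371.5, invert demand for the buyer price: Pb = (407.5 − 371.5)/1.5 = 24; invert supply for the seller price: Ps = (371.5 − (-2.5))/8.5 = 44.
The subsidy must fill the gap: s = Ps − Pb = 44 − 24 = 20.

Required subsidy s = 20 per unit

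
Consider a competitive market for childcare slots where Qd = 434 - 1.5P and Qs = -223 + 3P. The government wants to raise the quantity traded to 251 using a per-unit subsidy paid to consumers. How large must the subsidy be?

Required subsidy s = 36 per unit

At Q = 251, invert demand for the buyer price: Pb = (434 − 251)/1.5 = 122; invert supply for the seller price: Ps = (251 − (-223))/3 = 158.
The subsidy must fill the gap: s = Ps − Pb = 158 − 122 = 36.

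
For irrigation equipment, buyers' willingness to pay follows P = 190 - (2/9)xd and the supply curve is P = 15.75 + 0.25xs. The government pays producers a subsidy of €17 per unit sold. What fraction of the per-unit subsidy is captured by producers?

Producer share = 9/17

Pre-subsidy: 190 - (2/9)x = 15.75 + 0.25x gives x* = 369 and P* = 108.
With the subsidy, sellers receive Ps = Pb + 17 for each unit, where Pb is the price buyers pay.
On the curves, Pb = 190 - (2/9)x and Ps = 15.75 + 0.25x; the wedge Ps − Pb = 17 gives 15.75 + 0.25x − (190 - (2/9)x) = 17, so x' = 405.
Then Pb = 190 − (2/9)·405 = 100 and Ps = 15.75 + 0.25·405 = 117.
Buyers' price falls by P* − Pb = 108 − 100 = 8; sellers' price rises by Ps − P* = 117 − 108 = 9.
So producers capture 9/17 = 9/17 of each unit of subsidy.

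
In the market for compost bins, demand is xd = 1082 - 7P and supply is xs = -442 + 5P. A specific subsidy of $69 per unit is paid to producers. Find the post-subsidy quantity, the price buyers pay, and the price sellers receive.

Pre-subsidy: 1082 - 7P = -442 + 5P gives P* = 127, x* = 193.
With the subsidy, sellers receive Ps = Pb + 69 for each unit, where Pb is the price buyers pay.
Supply in terms of Pb becomes xs = -442 + 5(Pb + 69) = -97 + 5Pb. Setting this equal to demand: 1082 - 7Pb = -97 + 5Pb, so Pb = 98.25.
Sellers receive Ps = 98.25 + 69 = 167.25; x' = 1082 − 7·98.25 = 394.25.

x' = 394.25; buyers pay $98.25; sellers receive $167.25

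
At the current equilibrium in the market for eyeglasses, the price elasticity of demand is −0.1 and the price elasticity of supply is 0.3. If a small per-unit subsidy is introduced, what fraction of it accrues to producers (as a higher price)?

Producer share = 0.25

For a small subsidy around the equilibrium, the benefit split depends on the relative slopes, which at a point are proportional to the elasticities.
Buyer share = εs/(εs + |εd|) = 0.3/(0.3 + 0.1) = 0.75; seller share = |εd|/(εs + |εd|) = 0.25.
So producers capture 0.25 of the subsidy.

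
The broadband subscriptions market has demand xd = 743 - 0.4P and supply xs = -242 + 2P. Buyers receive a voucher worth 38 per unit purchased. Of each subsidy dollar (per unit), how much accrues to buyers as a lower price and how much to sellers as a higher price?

Pre-subsidy: 743 - 0.4P = -242 + 2P gives P* = 4925/12, x* = 3473/6.
With the rebate, buyers effectively pay Pb = Ps − 38, where Ps is the price sellers receive.
Demand in terms of Ps becomes xd = 743 − 0.4(Ps − 38) = 758.2 - 0.4Ps. Setting this equal to supply: 758.2 - 0.4Ps = -242 + 2Ps, so Ps = 416.75.
Buyers pay Pb = 416.75 − 38 = 378.75; x' = -242 + 2·416.75 = 591.5.
Buyers' price falls by P* − Pb = 4925/12 − 378.75 = 95/3; sellers' price rises by Ps − P* = 416.75 − 4925/12 = 19/3.

Buyers gain 95/3 per unit; sellers gain 19/3 per unit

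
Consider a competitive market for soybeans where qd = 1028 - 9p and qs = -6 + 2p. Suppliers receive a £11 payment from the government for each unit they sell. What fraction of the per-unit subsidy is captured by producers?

Pre-subsidy: 1028 - 9p = -6 + 2p gives p* = 94, q* = 182.
With the subsidy, sellers receive ps = pb + 11 for each unit, where pb is the price buyers pay.
Supply in terms of pb becomes qs = -6 + 2(pb + 11) = 16 + 2pb. Setting this equal to demand: 1028 - 9pb = 16 + 2pb, so pb = 92.
Sellers receive ps = 92 + 11 = 103; q' = 1028 − 9·92 = 200.
Buyers' price falls by p* − pb = 94 − 92 = 2; sellers' price rises by ps − p* = 103 − 94 = 9.
So producers capture 9/11 = 9/11 of each unit of subsidy.

Producer share = 9/11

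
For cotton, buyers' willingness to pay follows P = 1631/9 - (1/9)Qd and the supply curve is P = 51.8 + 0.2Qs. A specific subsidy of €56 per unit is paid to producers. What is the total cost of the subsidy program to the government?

Pre-subsidy: 1631/9 - (1/9)Q = 51.8 + 0.2Q gives Q* = 416 and P* = 135.
With the subsidy, sellers receive Ps = Pb + 56 for each unit, where Pb is the price buyers pay.
On the curves, Pb = 1631/9 - (1/9)Q and Ps = 51.8 + 0.2Q; the wedge Ps − Pb = 56 gives 51.8 + 0.2Q − (1631/9 - (1/9)Q) = 56, so Q' = 596.
Then Pb = 1631/9 − (1/9)·596 = 115 and Ps = 51.8 + 0.2·596 = 171.
Government outlay = subsidy × quantity = 56 × 596 = 33376.

Government cost = €33376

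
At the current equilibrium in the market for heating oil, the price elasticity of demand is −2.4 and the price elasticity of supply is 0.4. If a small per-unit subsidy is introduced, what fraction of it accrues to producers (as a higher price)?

Producer share = 6/7

For a small subsidy around the equilibrium, the benefit split depends on the relative slopes, which at a point are proportional to the elasticities.
Buyer share = εs/(εs + |εd|) = 0.4/(0.4 + 2.4) = 1/7; seller share = |εd|/(εs + |εd|) = 6/7.
So producers capture 6/7 of the subsidy.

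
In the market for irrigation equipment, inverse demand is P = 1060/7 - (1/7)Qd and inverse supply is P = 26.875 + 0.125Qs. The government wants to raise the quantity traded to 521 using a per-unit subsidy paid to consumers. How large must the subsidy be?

At Q = 521, from the demand curve buyers pay Pb = 1060/7 − (1/7)·521 = 77; from the supply curve sellers need Ps = 26.875 + 0.125·521 = 92.
The subsidy must fill the gap: s = Ps − Pb = 92 − 77 = 15.

Required subsidy s = 15 per unit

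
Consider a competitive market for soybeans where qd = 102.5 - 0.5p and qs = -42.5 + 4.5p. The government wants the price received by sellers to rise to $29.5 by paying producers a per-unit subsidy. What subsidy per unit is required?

At a seller price of 29.5, quantity supplied is -42.5 + 4.5·29.5 = 90.25.
Buyers absorb 90.25 only when they pay pb with 102.5 − 0.5·pb = 90.25, i.e. pb = 24.5.
s = ps − pb = 29.5 − 24.5 = 5.

Required subsidy s = $5 per unit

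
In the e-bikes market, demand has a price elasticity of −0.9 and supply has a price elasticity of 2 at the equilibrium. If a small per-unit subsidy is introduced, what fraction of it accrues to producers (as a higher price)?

Producer share = 9/29

For a small subsidy around the equilibrium, the benefit split depends on the relative slopes, which at a point are proportional to the elasticities.
Buyer share = εs/(εs + |εd|) = 2/(2 + 0.9) = 20/29; seller share = |εd|/(εs + |εd|) = 9/29.
So producers capture 9/29 of the subsidy.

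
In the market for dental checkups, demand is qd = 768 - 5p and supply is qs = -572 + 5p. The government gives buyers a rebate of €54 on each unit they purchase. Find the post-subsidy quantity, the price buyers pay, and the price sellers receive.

q' = 233; buyers pay €107; sellers receive €161

Pre-subsidy: 768 - 5p = -572 + 5p gives p* = 134, q* = 98.
With the rebate, buyers effectively pay pb = ps − 54, where ps is the price sellers receive.
Demand in terms of ps becomes qd = 768 − 5(ps − 54) = 1038 - 5ps. Setting this equal to supply: 1038 - 5ps = -572 + 5ps, so ps = 161.
Buyers pay pb = 161 − 54 = 107; q' = -572 + 5·161 = 233.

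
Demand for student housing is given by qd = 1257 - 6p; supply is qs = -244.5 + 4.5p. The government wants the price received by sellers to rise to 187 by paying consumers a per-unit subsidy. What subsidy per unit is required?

Required subsidy s = 77 per unit

At a seller price of 187, quantity supplied is -244.5 + 4.5·187 = 597.
Buyers absorb 597 only when they pay pb with 1257 − 6·pb = 597, i.e. pb = 110.
s = ps − pb = 187 − 110 = 77.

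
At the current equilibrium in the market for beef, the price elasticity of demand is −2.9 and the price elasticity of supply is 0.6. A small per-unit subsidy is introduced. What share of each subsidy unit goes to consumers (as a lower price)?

Consumer share = 6/35

For a small subsidy around the equilibrium, the benefit split depends on the relative slopes, which at a point are proportional to the elasticities.
Buyer share = εs/(εs + |εd|) = 0.6/(0.6 + 2.9) = 6/35; seller share = |εd|/(εs + |εd|) = 29/35.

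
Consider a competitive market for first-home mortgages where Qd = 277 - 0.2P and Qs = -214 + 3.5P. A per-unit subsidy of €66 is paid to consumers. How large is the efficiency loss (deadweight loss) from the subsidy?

Deadweight loss = 15246/37

Pre-subsidy: 277 - 0.2P = -214 + 3.5P gives P* = 4910/37, Q* = 9267/37.
With the rebate, buyers effectively pay Pb = Ps − 66, where Ps is the price sellers receive.
Demand in terms of Ps becomes Qd = 277 − 0.2(Ps − 66) = 290.2 - 0.2Ps. Setting this equal to supply: 290.2 - 0.2Ps = -214 + 3.5Ps, so Ps = 5042/37.
Buyers pay Pb = 5042/37 − 66 = 2600/37; Q' = -214 + 3.5·(5042/37) = 9729/37.
The subsidy expands output by 9729/37 − 9267/37 = 462/37 past the efficient level; on those units the gap between marginal cost and willingness to pay runs from 0 up to 66.
DWL = ½ × 66 × 462/37 = 15246/37.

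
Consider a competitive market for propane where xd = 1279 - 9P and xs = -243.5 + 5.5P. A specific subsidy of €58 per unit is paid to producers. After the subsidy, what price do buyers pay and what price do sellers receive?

Buyers pay €83; sellers receive €141

Pre-subsidy: 1279 - 9P = -243.5 + 5.5P gives P* = 105, x* = 334.
With the subsidy, sellers receive Ps = Pb + 58 for each unit, where Pb is the price buyers pay.
Supply in terms of Pb becomes xs = -243.5 + 5.5(Pb + 58) = 75.5 + 5.5Pb. Setting this equal to demand: 1279 - 9Pb = 75.5 + 5.5Pb, so Pb = 83.
Sellers receive Ps = 83 + 58 = 141; x' = 1279 − 9·83 = 532.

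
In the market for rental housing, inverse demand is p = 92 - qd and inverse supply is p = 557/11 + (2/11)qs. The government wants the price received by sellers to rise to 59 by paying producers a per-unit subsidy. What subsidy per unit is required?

At a seller price of 59, quantity supplied is -278.5 + 5.5·59 = 46.
Buyers absorb 46 only when they pay pb = 92 − 1·46 = 46.
s = ps − pb = 59 − 46 = 13.

Required subsidy s = 13 per unit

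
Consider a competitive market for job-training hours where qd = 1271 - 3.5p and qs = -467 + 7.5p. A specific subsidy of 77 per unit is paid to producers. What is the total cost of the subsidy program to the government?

Government cost = 69434.75

Pre-subsidy: 1271 - 3.5p = -467 + 7.5p gives p* = 158, q* = 718.
With the subsidy, sellers receive ps = pb + 77 for each unit, where pb is the price buyers pay.
Supply in terms of pb becomes qs = -467 + 7.5(pb + 77) = 110.5 + 7.5pb. Setting this equal to demand: 1271 - 3.5pb = 110.5 + 7.5pb, so pb = 105.5.
Sellers receive ps = 105.5 + 77 = 182.5; q' = 1271 − 3.5·105.5 = 901.75.
Government outlay = subsidy × quantity = 77 × 901.75 = 69434.75.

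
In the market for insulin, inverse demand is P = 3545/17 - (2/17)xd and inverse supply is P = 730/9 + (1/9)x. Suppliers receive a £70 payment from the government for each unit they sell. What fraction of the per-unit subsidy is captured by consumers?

Pre-subsidy: 3545/17 - (2/17)x = 730/9 + (1/9)x gives x* = 557 and P* = 143.
With the subsidy, sellers receive Ps = Pb + 70 for each unit, where Pb is the price buyers pay.
On the curves, Pb = 3545/17 - (2/17)x and Ps = 730/9 + (1/9)x; the wedge Ps − Pb = 70 gives 730/9 + (1/9)x − (3545/17 - (2/17)x) = 70, so x' = 863.
Then Pb = 3545/17 − (2/17)·863 = 107 and Ps = 730/9 + (1/9)·863 = 177.
Buyers' price falls by P* − Pb = 143 − 107 = 36; sellers' price rises by Ps − P* = 177 − 143 = 34.
So consumers capture 36/70 = 18/35 of each unit of subsidy.

Consumer share = 18/35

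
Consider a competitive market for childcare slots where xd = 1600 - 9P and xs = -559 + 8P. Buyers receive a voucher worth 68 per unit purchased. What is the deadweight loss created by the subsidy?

Deadweight loss = 9792

Pre-subsidy: 1600 - 9P = -559 + 8P gives P* = 127, x* = 457.
With the rebate, buyers effectively pay Pb = Ps − 68, where Ps is the price sellers receive.
Demand in terms of Ps becomes xd = 1600 − 9(Ps − 68) = 2212 - 9Ps. Setting this equal to supply: 2212 - 9Ps = -559 + 8Ps, so Ps = 163.
Buyers pay Pb = 163 − 68 = 95; x' = -559 + 8·163 = 745.
The subsidy expands output by 745 − 457 = 288 past the efficient level; on those units the gap between marginal cost and willingness to pay runs from 0 up to 68.
DWL = ½ × 68 × 288 = 9792.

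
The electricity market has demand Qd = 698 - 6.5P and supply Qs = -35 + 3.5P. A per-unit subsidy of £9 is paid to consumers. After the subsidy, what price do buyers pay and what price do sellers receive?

Pre-subsidy: 698 - 6.5P = -35 + 3.5P gives P* = 73.3, Q* = 221.55.
With the rebate, buyers effectively pay Pb = Ps − 9, where Ps is the price sellers receive.
Demand in terms of Ps becomes Qd = 698 − 6.5(Ps − 9) = 756.5 - 6.5Ps. Setting this equal to supply: 756.5 - 6.5Ps = -35 + 3.5Ps, so Ps = 79.15.
Buyers pay Pb = 79.15 − 9 = 70.15; Q' = -35 + 3.5·79.15 = 242.025.

Buyers pay £70.15; sellers receive £79.15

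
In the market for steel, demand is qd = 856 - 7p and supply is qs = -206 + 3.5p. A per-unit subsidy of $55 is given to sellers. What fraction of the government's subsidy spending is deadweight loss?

Pre-subsidy: 856 - 7p = -206 + 3.5p gives p* = 708/7, q* = 148.
With the subsidy, sellers receive ps = pb + 55 for each unit, where pb is the price buyers pay.
Supply in terms of pb becomes qs = -206 + 3.5(pb + 55) = -13.5 + 3.5pb. Setting this equal to demand: 856 - 7pb = -13.5 + 3.5pb, so pb = 1739/21.
Sellers receive ps = 1739/21 + 55 = 2894/21; q' = 856 − 7·(1739/21) = 829/3.
ΔCS = ½(148 + 829/3)(708/7 − 1739/21) = 70015/18; ΔPS = ½(148 + 829/3)(2894/21 − 708/7) = 70015/9.
Government spending = 55 × 829/3 = 45595/3.
DWL = ½ × 55 × (829/3 − 148) = 21175/6; fraction = (21175/6) / (45595/3) = 385/1658.

DWL / government spending = 385/1658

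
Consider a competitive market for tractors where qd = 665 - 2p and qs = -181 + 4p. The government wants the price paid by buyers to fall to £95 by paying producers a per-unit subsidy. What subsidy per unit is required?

Required subsidy s = £69 per unit

At a buyer price of 95, quantity demanded is 665 − 2·95 = 475.
Sellers supply 475 only when they receive ps with -181 + 4·ps = 475, i.e. ps = 164.
s = ps − pb = 164 − 95 = 69.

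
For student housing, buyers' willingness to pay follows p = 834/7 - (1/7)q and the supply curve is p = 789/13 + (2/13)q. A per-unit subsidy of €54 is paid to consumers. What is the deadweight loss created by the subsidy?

Deadweight loss = €4914

Pre-subsidy: 834/7 - (1/7)q = 789/13 + (2/13)q gives q* = 197 and p* = 91.
With the rebate, buyers effectively pay pb = ps − 54, where ps is the price sellers receive.
On the curves, pb = 834/7 - (1/7)q and ps = 789/13 + (2/13)q; the wedge ps − pb = 54 gives 789/13 + (2/13)q − (834/7 - (1/7)q) = 54, so q' = 379.
Then pb = 834/7 − (1/7)·379 = 65 and ps = 789/13 + (2/13)·379 = 119.
The subsidy expands output by 379 − 197 = 182 past the efficient level; on those units the gap between marginal cost and willingness to pay runs from 0 up to 54.
DWL = ½ × 54 × 182 = 4914.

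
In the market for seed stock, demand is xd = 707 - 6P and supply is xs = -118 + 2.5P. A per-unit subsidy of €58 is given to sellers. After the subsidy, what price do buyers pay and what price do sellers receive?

Buyers pay €80; sellers receive €138

Pre-subsidy: 707 - 6P = -118 + 2.5P gives P* = 1650/17, x* = 2119/17.
With the subsidy, sellers receive Ps = Pb + 58 for each unit, where Pb is the price buyers pay.
Supply in terms of Pb becomes xs = -118 + 2.5(Pb + 58) = 27 + 2.5Pb. Setting this equal to demand: 707 - 6Pb = 27 + 2.5Pb, so Pb = 80.
Sellers receive Ps = 80 + 58 = 138; x' = 707 − 6·80 = 227.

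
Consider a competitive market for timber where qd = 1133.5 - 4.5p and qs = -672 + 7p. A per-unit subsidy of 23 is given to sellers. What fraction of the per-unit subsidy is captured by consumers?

Consumer share = 14/23

Pre-subsidy: 1133.5 - 4.5p = -672 + 7p gives p* = 157, q* = 427.
With the subsidy, sellers receive ps = pb + 23 for each unit, where pb is the price buyers pay.
Supply in terms of pb becomes qs = -672 + 7(pb + 23) = -511 + 7pb. Setting this equal to demand: 1133.5 - 4.5pb = -511 + 7pb, so pb = 143.
Sellers receive ps = 143 + 23 = 166; q' = 1133.5 − 4.5·143 = 490.
Buyers' price falls by p* − pb = 157 − 143 = 14; sellers' price rises by ps − p* = 166 − 157 = 9.
So consumers capture 14/23 = 14/23 of each unit of subsidy.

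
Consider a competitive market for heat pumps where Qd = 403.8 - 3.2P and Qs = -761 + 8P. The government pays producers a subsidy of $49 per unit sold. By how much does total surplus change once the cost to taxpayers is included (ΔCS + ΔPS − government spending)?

Pre-subsidy: 403.8 - 3.2P = -761 + 8P gives P* = 104, Q* = 71.
With the subsidy, sellers receive Ps = Pb + 49 for each unit, where Pb is the price buyers pay.
Supply in terms of Pb becomes Qs = -761 + 8(Pb + 49) = -369 + 8Pb. Setting this equal to demand: 403.8 - 3.2Pb = -369 + 8Pb, so Pb = 69.
Sellers receive Ps = 69 + 49 = 118; Q' = 403.8 − 3.2·69 = 183.
ΔCS = ½(71 + 183)(104 − 69) = 4445; ΔPS = ½(71 + 183)(118 − 104) = 1778.
Government spending = 49 × 183 = 8967.
Net change = 4445 + 1778 − 8967 = -2744. The loss equals the DWL triangle ½·49·112.

Net change in total surplus = -$2744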